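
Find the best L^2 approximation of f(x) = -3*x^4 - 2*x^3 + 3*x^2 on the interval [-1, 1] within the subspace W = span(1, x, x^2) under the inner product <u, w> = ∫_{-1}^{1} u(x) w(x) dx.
g(x) = 3*x^2/7 - 6*x/5 + 9/35

The best approximation g ∈ W is the orthogonal projection of f onto W. Writing g = a_0 + a_1 x + a_2 x^2, the coefficients solve the normal equations G · a = b where
  G_{ij} = <φ_i, φ_j> and b_i = <f, φ_i>, with φ_0 = 1, φ_1 = x, φ_2 = x^2.
G =
  [2, 0, 2/3]
  [0, 2/3, 0]
  [2/3, 0, 2/5],
b = (4/5, -4/5, 12/35).
Solving gives a_0 = 9/35, a_1 = -6/5, a_2 = 3/7, so
  g(x) = 3*x^2/7 - 6*x/5 + 9/35.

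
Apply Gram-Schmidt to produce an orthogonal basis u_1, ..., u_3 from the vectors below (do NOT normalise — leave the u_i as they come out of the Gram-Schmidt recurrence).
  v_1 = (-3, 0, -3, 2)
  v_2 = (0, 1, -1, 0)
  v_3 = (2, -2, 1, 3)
Orthogonal basis:
  u_1 = (-3, 0, -3, 2)
  u_2 = (9/22, 1, -13/22, -3/11)
  u_3 = (79/35, -13/35, -13/35, 99/35)

Apply the Gram-Schmidt recurrence
  u_1 = v_1
  u_i = v_i − Σ_{j<i} ((v_i · u_j) / (u_j · u_j)) · u_j.

Step by step this gives:
  u_1 = (-3, 0, -3, 2)
  u_2 = (9/22, 1, -13/22, -3/11)
  u_3 = (79/35, -13/35, -13/35, 99/35)

Orthogonality check:
  u_2 · u_1 = 0 (should be 0)
  u_3 · u_1 = 0 (should be 0)
  u_3 · u_2 = 0 (should be 0)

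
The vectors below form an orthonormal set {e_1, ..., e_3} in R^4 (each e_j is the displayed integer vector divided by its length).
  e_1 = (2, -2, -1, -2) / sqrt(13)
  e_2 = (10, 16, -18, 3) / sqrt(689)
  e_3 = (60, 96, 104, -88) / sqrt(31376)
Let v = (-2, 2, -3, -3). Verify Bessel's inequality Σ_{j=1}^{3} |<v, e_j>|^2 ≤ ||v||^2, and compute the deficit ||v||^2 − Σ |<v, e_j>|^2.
Σ |<v, e_j>|^2 = 178/37; ||v||^2 = 26; deficit = 784/37

Write each e_j = u_j / sqrt(<u_j, u_j>) where u_j is the displayed integer vector. Then <v, e_j> = <v, u_j> / sqrt(<u_j, u_j>), so |<v, e_j>|^2 = <v, u_j>^2 / <u_j, u_j>.
Coefficients: <v, e_1> = 1/sqrt(13), <v, e_2> = 57/sqrt(689), <v, e_3> = 24/sqrt(31376).
Square and sum: Σ |<v, e_j>|^2 = 178/37.
Compute ||v||^2 = v·v = 26.
Deficit = 26 − 178/37 = 784/37 ≥ 0, confirming Bessel's inequality. (The deficit equals ||v − Σ <v,e_j> e_j||^2, the squared distance from v to span{e_j}.)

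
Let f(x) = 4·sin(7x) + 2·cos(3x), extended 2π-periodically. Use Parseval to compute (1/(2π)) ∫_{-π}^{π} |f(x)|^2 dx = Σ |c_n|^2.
Σ |c_n|^2 = 10

Expand |f|^2 and use orthogonality of {sin(nx), cos(mx)} on [-π, π]:
  ∫_{-π}^{π} sin(nx)^2 dx = π, ∫ cos(mx)^2 dx = π, and cross terms integrate to 0.
So ∫_{-π}^{π} f(x)^2 dx = 4^2 · π + 2^2 · π = (16 + 4)π.
Divide by 2π: (16 + 4)/2 = 10.
By Parseval, this equals Σ |c_n|^2.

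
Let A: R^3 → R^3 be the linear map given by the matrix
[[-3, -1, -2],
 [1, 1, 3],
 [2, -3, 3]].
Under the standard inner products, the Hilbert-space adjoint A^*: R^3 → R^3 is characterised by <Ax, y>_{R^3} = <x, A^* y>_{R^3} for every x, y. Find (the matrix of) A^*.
A^* = A^T =
[[-3, 1, 2],
 [-1, 1, -3],
 [-2, 3, 3]]

For real matrices with standard dot products, the defining identity <Ax, y> = <x, A^* y> gives (Ax)^T y = x^T (A^*) y, i.e. x^T A^T y = x^T (A^*) y. Since this holds for all x, y, we must have A^* = A^T. Therefore
A^* =
[[-3, 1, 2],
 [-1, 1, -3],
 [-2, 3, 3]].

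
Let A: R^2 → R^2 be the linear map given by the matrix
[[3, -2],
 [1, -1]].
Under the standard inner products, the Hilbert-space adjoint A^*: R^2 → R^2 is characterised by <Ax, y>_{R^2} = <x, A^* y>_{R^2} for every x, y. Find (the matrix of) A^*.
A^* = A^T =
[[3, 1],
 [-2, -1]]

For real matrices with standard dot products, the defining identity <Ax, y> = <x, A^* y> gives (Ax)^T y = x^T (A^*) y, i.e. x^T A^T y = x^T (A^*) y. Since this holds for all x, y, we must have A^* = A^T. Therefore
A^* =
[[3, 1],
 [-2, -1]].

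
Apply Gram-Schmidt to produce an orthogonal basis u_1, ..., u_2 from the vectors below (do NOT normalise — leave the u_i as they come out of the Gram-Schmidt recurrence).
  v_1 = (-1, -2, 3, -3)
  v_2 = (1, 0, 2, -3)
Orthogonal basis:
  u_1 = (-1, -2, 3, -3)
  u_2 = (37/23, 28/23, 4/23, -27/23)

Apply the Gram-Schmidt recurrence
  u_1 = v_1
  u_i = v_i − Σ_{j<i} ((v_i · u_j) / (u_j · u_j)) · u_j.

Step by step this gives:
  u_1 = (-1, -2, 3, -3)
  u_2 = (37/23, 28/23, 4/23, -27/23)

Orthogonality check:
  u_2 · u_1 = 0 (should be 0)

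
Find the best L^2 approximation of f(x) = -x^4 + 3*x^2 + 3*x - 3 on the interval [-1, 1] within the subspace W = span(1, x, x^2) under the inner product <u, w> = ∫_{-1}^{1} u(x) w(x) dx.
g(x) = 15*x^2/7 + 3*x - 102/35

The best approximation g ∈ W is the orthogonal projection of f onto W. Writing g = a_0 + a_1 x + a_2 x^2, the coefficients solve the normal equations G · a = b where
  G_{ij} = <φ_i, φ_j> and b_i = <f, φ_i>, with φ_0 = 1, φ_1 = x, φ_2 = x^2.
G =
  [2, 0, 2/3]
  [0, 2/3, 0]
  [2/3, 0, 2/5],
b = (-22/5, 2, -38/35).
Solving gives a_0 = -102/35, a_1 = 3, a_2 = 15/7, so
  g(x) = 15*x^2/7 + 3*x - 102/35.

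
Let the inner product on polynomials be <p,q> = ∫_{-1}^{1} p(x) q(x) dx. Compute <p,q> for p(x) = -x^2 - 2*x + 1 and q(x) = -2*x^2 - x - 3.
<p,q> = -16/5

Expand the product: p(x)·q(x) = 2*x^4 + 5*x^3 + 3*x^2 + 5*x - 3.
∫_{-1}^{1} of each monomial x^k gives [2/(k+1) if k even, 0 if k odd]. Integrating term-by-term (or equivalently evaluating the antiderivative F(x) = 2*x^5/5 + 5*x^4/4 + x^3 + 5*x^2/2 - 3*x at the endpoints):
  F(1) − F(−1) = 43/20 − (107/20) = -16/5.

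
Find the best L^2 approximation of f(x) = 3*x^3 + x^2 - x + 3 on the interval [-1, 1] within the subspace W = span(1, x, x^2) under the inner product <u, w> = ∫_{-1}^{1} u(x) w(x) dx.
g(x) = x^2 + 4*x/5 + 3

The best approximation g ∈ W is the orthogonal projection of f onto W. Writing g = a_0 + a_1 x + a_2 x^2, the coefficients solve the normal equations G · a = b where
  G_{ij} = <φ_i, φ_j> and b_i = <f, φ_i>, with φ_0 = 1, φ_1 = x, φ_2 = x^2.
G =
  [2, 0, 2/3]
  [0, 2/3, 0]
  [2/3, 0, 2/5],
b = (20/3, 8/15, 12/5).
Solving gives a_0 = 3, a_1 = 4/5, a_2 = 1, so
  g(x) = x^2 + 4*x/5 + 3.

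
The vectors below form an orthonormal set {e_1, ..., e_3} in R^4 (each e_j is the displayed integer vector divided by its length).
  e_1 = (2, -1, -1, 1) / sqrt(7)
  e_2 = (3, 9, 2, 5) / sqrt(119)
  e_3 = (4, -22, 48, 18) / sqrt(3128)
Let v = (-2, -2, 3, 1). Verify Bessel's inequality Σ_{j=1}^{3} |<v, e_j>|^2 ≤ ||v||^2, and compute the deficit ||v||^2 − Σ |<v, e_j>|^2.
Σ |<v, e_j>|^2 = 747/46; ||v||^2 = 18; deficit = 81/46

Write each e_j = u_j / sqrt(<u_j, u_j>) where u_j is the displayed integer vector. Then <v, e_j> = <v, u_j> / sqrt(<u_j, u_j>), so |<v, e_j>|^2 = <v, u_j>^2 / <u_j, u_j>.
Coefficients: <v, e_1> = -4/sqrt(7), <v, e_2> = -13/sqrt(119), <v, e_3> = 198/sqrt(3128).
Square and sum: Σ |<v, e_j>|^2 = 747/46.
Compute ||v||^2 = v·v = 18.
Deficit = 18 − 747/46 = 81/46 ≥ 0, confirming Bessel's inequality. (The deficit equals ||v − Σ <v,e_j> e_j||^2, the squared distance from v to span{e_j}.)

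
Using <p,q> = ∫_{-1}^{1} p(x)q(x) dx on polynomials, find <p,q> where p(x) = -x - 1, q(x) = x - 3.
<p,q> = 16/3

Expand the product: p(x)·q(x) = -x^2 + 2*x + 3.
∫_{-1}^{1} of each monomial x^k gives [2/(k+1) if k even, 0 if k odd]. Integrating term-by-term (or equivalently evaluating the antiderivative F(x) = -x^3/3 + x^2 + 3*x at the endpoints):
  F(1) − F(−1) = 11/3 − (-5/3) = 16/3.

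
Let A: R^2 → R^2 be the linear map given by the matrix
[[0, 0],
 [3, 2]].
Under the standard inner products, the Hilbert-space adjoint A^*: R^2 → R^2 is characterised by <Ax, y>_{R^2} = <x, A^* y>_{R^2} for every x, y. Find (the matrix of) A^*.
A^* = A^T =
[[0, 3],
 [0, 2]]

For real matrices with standard dot products, the defining identity <Ax, y> = <x, A^* y> gives (Ax)^T y = x^T (A^*) y, i.e. x^T A^T y = x^T (A^*) y. Since this holds for all x, y, we must have A^* = A^T. Therefore
A^* =
[[0, 3],
 [0, 2]].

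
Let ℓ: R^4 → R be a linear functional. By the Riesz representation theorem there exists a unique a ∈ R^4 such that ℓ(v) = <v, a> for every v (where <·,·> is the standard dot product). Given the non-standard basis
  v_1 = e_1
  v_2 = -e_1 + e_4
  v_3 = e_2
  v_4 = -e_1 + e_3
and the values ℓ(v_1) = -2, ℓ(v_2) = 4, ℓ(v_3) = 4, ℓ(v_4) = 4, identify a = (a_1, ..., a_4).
a = (-2, 4, 2, 2)

Write a = (a_1, ..., a_4) in the standard basis. For each basis vector v_i, ℓ(v_i) = <v_i, a> is a linear equation in the a_j's. Collect the n equations into a matrix system V a = ℓ, where row i of V is v_i (expressed in the standard basis). Since V is invertible (lower-triangular with 1s on the diagonal, up to permutation), solve by back-substitution:
  V =
[[1, 0, 0, 0],
 [-1, 0, 0, 1],
 [0, 1, 0, 0],
 [-1, 0, 1, 0]]
  V a = (-2, 4, 4, 4)
Solving gives a = (-2, 4, 2, 2).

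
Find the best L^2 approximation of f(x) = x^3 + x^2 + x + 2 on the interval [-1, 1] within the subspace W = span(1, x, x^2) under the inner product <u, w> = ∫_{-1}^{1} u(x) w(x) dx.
g(x) = x^2 + 8*x/5 + 2

The best approximation g ∈ W is the orthogonal projection of f onto W. Writing g = a_0 + a_1 x + a_2 x^2, the coefficients solve the normal equations G · a = b where
  G_{ij} = <φ_i, φ_j> and b_i = <f, φ_i>, with φ_0 = 1, φ_1 = x, φ_2 = x^2.
G =
  [2, 0, 2/3]
  [0, 2/3, 0]
  [2/3, 0, 2/5],
b = (14/3, 16/15, 26/15).
Solving gives a_0 = 2, a_1 = 8/5, a_2 = 1, so
  g(x) = x^2 + 8*x/5 + 2.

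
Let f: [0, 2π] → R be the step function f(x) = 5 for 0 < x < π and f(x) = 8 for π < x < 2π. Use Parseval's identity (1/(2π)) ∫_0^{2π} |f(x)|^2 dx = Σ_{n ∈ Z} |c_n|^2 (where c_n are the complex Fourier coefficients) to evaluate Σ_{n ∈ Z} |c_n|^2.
Σ |c_n|^2 = 89/2

Parseval equates the L^2 energy of f (normalised by 1/(2π)) with the ℓ^2 sum of its Fourier coefficients: (1/(2π)) ∫_0^{2π} |f|^2 = Σ |c_n|^2.
Compute the left side: (1/(2π)) [∫_0^π 5^2 dx + ∫_π^{2π} 8^2 dx] = (1/(2π)) · (25π + 64π) = (25 + 64)/2 = 89/2.
So Σ_{n ∈ Z} |c_n|^2 = 89/2.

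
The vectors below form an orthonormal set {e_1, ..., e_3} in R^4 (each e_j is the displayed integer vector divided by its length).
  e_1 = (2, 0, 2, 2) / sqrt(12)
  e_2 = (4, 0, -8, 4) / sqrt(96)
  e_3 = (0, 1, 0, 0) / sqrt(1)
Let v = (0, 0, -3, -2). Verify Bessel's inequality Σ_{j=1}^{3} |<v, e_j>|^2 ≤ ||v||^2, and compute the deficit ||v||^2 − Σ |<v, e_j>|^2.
Σ |<v, e_j>|^2 = 11; ||v||^2 = 13; deficit = 2

Write each e_j = u_j / sqrt(<u_j, u_j>) where u_j is the displayed integer vector. Then <v, e_j> = <v, u_j> / sqrt(<u_j, u_j>), so |<v, e_j>|^2 = <v, u_j>^2 / <u_j, u_j>.
Coefficients: <v, e_1> = -10/sqrt(12), <v, e_2> = 16/sqrt(96), <v, e_3> = 0/sqrt(1).
Square and sum: Σ |<v, e_j>|^2 = 11.
Compute ||v||^2 = v·v = 13.
Deficit = 13 − 11 = 2 ≥ 0, confirming Bessel's inequality. (The deficit equals ||v − Σ <v,e_j> e_j||^2, the squared distance from v to span{e_j}.)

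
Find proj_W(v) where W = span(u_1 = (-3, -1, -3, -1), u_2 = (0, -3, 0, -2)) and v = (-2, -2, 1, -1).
proj_W(v) = (-114/235, -428/235, -114/235, -298/235)

Set up U = [u_1 | ... | u_2] ∈ R^(4×2). The projector onto W = col(U) is P = U (U^T U)^(-1) U^T.
Compute U^T U =
  [20, 5]
  [5, 13],
and U^T v = (6, 8).
Solve U^T U · c = U^T v for the coefficients: c = (38/235, 26/47). The projection is proj_W(v) = U c.
Check: (v - proj_W(v)) · u_1 = 0  (should be 0).
Check: (v - proj_W(v)) · u_2 = 0  (should be 0).
Result: proj_W(v) = (-114/235, -428/235, -114/235, -298/235).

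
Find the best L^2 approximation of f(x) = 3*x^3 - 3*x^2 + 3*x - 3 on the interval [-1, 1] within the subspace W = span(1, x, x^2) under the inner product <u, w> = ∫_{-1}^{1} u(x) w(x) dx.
g(x) = -3*x^2 + 24*x/5 - 3

The best approximation g ∈ W is the orthogonal projection of f onto W. Writing g = a_0 + a_1 x + a_2 x^2, the coefficients solve the normal equations G · a = b where
  G_{ij} = <φ_i, φ_j> and b_i = <f, φ_i>, with φ_0 = 1, φ_1 = x, φ_2 = x^2.
G =
  [2, 0, 2/3]
  [0, 2/3, 0]
  [2/3, 0, 2/5],
b = (-8, 16/5, -16/5).
Solving gives a_0 = -3, a_1 = 24/5, a_2 = -3, so
  g(x) = -3*x^2 + 24*x/5 - 3.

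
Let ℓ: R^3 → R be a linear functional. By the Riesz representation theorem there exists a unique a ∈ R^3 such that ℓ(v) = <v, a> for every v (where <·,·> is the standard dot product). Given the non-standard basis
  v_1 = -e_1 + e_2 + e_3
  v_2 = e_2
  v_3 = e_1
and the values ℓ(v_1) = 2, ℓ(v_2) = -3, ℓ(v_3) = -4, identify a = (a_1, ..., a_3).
a = (-4, -3, 1)

Write a = (a_1, ..., a_3) in the standard basis. For each basis vector v_i, ℓ(v_i) = <v_i, a> is a linear equation in the a_j's. Collect the n equations into a matrix system V a = ℓ, where row i of V is v_i (expressed in the standard basis). Since V is invertible (lower-triangular with 1s on the diagonal, up to permutation), solve by back-substitution:
  V =
[[-1, 1, 1],
 [0, 1, 0],
 [1, 0, 0]]
  V a = (2, -3, -4)
Solving gives a = (-4, -3, 1).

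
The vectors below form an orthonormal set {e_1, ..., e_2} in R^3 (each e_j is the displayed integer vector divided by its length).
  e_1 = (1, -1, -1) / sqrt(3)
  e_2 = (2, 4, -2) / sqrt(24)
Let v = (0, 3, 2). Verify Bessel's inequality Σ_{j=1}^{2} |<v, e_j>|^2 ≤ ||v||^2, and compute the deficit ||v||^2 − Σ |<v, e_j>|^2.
Σ |<v, e_j>|^2 = 11; ||v||^2 = 13; deficit = 2

Write each e_j = u_j / sqrt(<u_j, u_j>) where u_j is the displayed integer vector. Then <v, e_j> = <v, u_j> / sqrt(<u_j, u_j>), so |<v, e_j>|^2 = <v, u_j>^2 / <u_j, u_j>.
Coefficients: <v, e_1> = -5/sqrt(3), <v, e_2> = 8/sqrt(24).
Square and sum: Σ |<v, e_j>|^2 = 11.
Compute ||v||^2 = v·v = 13.
Deficit = 13 − 11 = 2 ≥ 0, confirming Bessel's inequality. (The deficit equals ||v − Σ <v,e_j> e_j||^2, the squared distance from v to span{e_j}.)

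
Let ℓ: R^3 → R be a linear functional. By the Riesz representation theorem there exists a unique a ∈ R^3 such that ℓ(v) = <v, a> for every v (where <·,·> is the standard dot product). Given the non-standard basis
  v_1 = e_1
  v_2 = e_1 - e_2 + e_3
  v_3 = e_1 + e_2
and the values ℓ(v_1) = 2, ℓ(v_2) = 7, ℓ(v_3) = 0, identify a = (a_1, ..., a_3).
a = (2, -2, 3)

Write a = (a_1, ..., a_3) in the standard basis. For each basis vector v_i, ℓ(v_i) = <v_i, a> is a linear equation in the a_j's. Collect the n equations into a matrix system V a = ℓ, where row i of V is v_i (expressed in the standard basis). Since V is invertible (lower-triangular with 1s on the diagonal, up to permutation), solve by back-substitution:
  V =
[[1, 0, 0],
 [1, -1, 1],
 [1, 1, 0]]
  V a = (2, 7, 0)
Solving gives a = (2, -2, 3).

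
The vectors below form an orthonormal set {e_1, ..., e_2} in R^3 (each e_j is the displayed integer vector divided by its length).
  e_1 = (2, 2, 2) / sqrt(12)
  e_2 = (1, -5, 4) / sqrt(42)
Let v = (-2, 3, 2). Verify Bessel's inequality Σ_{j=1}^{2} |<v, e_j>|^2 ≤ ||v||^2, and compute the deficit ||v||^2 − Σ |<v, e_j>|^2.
Σ |<v, e_j>|^2 = 69/14; ||v||^2 = 17; deficit = 169/14

Write each e_j = u_j / sqrt(<u_j, u_j>) where u_j is the displayed integer vector. Then <v, e_j> = <v, u_j> / sqrt(<u_j, u_j>), so |<v, e_j>|^2 = <v, u_j>^2 / <u_j, u_j>.
Coefficients: <v, e_1> = 6/sqrt(12), <v, e_2> = -9/sqrt(42).
Square and sum: Σ |<v, e_j>|^2 = 69/14.
Compute ||v||^2 = v·v = 17.
Deficit = 17 − 69/14 = 169/14 ≥ 0, confirming Bessel's inequality. (The deficit equals ||v − Σ <v,e_j> e_j||^2, the squared distance from v to span{e_j}.)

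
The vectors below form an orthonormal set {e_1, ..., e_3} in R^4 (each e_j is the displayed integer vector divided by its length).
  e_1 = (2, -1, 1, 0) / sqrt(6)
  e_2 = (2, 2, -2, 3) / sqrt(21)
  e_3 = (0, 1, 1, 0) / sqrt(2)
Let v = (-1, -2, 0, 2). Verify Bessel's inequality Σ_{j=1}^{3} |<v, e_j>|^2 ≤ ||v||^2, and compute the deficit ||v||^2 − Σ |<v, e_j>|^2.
Σ |<v, e_j>|^2 = 2; ||v||^2 = 9; deficit = 7

Write each e_j = u_j / sqrt(<u_j, u_j>) where u_j is the displayed integer vector. Then <v, e_j> = <v, u_j> / sqrt(<u_j, u_j>), so |<v, e_j>|^2 = <v, u_j>^2 / <u_j, u_j>.
Coefficients: <v, e_1> = 0/sqrt(6), <v, e_2> = 0/sqrt(21), <v, e_3> = -2/sqrt(2).
Square and sum: Σ |<v, e_j>|^2 = 2.
Compute ||v||^2 = v·v = 9.
Deficit = 9 − 2 = 7 ≥ 0, confirming Bessel's inequality. (The deficit equals ||v − Σ <v,e_j> e_j||^2, the squared distance from v to span{e_j}.)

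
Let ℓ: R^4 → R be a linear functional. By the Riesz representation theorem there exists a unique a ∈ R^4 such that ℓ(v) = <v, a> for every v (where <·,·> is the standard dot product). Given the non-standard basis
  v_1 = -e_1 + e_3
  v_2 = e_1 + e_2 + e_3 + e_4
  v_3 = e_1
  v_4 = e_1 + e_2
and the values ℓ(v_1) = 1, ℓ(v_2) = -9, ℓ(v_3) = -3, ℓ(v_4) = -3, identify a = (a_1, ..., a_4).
a = (-3, 0, -2, -4)

Write a = (a_1, ..., a_4) in the standard basis. For each basis vector v_i, ℓ(v_i) = <v_i, a> is a linear equation in the a_j's. Collect the n equations into a matrix system V a = ℓ, where row i of V is v_i (expressed in the standard basis). Since V is invertible (lower-triangular with 1s on the diagonal, up to permutation), solve by back-substitution:
  V =
[[-1, 0, 1, 0],
 [1, 1, 1, 1],
 [1, 0, 0, 0],
 [1, 1, 0, 0]]
  V a = (1, -9, -3, -3)
Solving gives a = (-3, 0, -2, -4).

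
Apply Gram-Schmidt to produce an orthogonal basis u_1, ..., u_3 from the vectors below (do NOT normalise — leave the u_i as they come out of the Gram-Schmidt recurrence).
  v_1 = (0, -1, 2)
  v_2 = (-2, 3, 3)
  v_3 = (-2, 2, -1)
Orthogonal basis:
  u_1 = (0, -1, 2)
  u_2 = (-2, 18/5, 9/5)
  u_3 = (-108/101, -48/101, -24/101)

Apply the Gram-Schmidt recurrence
  u_1 = v_1
  u_i = v_i − Σ_{j<i} ((v_i · u_j) / (u_j · u_j)) · u_j.

Step by step this gives:
  u_1 = (0, -1, 2)
  u_2 = (-2, 18/5, 9/5)
  u_3 = (-108/101, -48/101, -24/101)

Orthogonality check:
  u_2 · u_1 = 0 (should be 0)
  u_3 · u_1 = 0 (should be 0)
  u_3 · u_2 = 0 (should be 0)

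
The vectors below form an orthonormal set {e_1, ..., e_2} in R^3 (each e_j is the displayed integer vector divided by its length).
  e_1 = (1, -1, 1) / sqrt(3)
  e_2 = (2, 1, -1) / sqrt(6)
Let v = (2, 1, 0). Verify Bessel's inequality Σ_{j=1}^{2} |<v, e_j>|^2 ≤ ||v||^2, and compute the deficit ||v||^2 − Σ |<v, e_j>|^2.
Σ |<v, e_j>|^2 = 9/2; ||v||^2 = 5; deficit = 1/2

Write each e_j = u_j / sqrt(<u_j, u_j>) where u_j is the displayed integer vector. Then <v, e_j> = <v, u_j> / sqrt(<u_j, u_j>), so |<v, e_j>|^2 = <v, u_j>^2 / <u_j, u_j>.
Coefficients: <v, e_1> = 1/sqrt(3), <v, e_2> = 5/sqrt(6).
Square and sum: Σ |<v, e_j>|^2 = 9/2.
Compute ||v||^2 = v·v = 5.
Deficit = 5 − 9/2 = 1/2 ≥ 0, confirming Bessel's inequality. (The deficit equals ||v − Σ <v,e_j> e_j||^2, the squared distance from v to span{e_j}.)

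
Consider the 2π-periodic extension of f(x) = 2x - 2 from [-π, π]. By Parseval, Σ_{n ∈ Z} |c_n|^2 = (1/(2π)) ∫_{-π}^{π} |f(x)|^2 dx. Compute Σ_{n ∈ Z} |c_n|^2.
Σ |c_n|^2 = 4π^2/3 + 4

Expand and integrate term by term over [-π, π]:
  ∫ (2x)^2 dx = 4·(2π^3/3); ∫ 2·2·(-2)·x dx = 0 (odd integrand); ∫ (-2)^2 dx = 4·2π.
So (1/(2π)) ∫_{-π}^{π} (2x - 2)^2 dx = 4π^2/3 + 4 = 4π^2/3 + 4.
Parseval ⇒ Σ |c_n|^2 = 4π^2/3 + 4.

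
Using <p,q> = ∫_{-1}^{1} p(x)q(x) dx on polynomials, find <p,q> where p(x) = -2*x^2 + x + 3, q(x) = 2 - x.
<p,q> = 26/3

Expand the product: p(x)·q(x) = 2*x^3 - 5*x^2 - x + 6.
∫_{-1}^{1} of each monomial x^k gives [2/(k+1) if k even, 0 if k odd]. Integrating term-by-term (or equivalently evaluating the antiderivative F(x) = x^4/2 - 5*x^3/3 - x^2/2 + 6*x at the endpoints):
  F(1) − F(−1) = 13/3 − (-13/3) = 26/3.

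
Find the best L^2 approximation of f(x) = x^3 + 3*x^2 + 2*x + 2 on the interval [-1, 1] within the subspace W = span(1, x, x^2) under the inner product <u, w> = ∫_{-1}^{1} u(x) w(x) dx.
g(x) = 3*x^2 + 13*x/5 + 2

The best approximation g ∈ W is the orthogonal projection of f onto W. Writing g = a_0 + a_1 x + a_2 x^2, the coefficients solve the normal equations G · a = b where
  G_{ij} = <φ_i, φ_j> and b_i = <f, φ_i>, with φ_0 = 1, φ_1 = x, φ_2 = x^2.
G =
  [2, 0, 2/3]
  [0, 2/3, 0]
  [2/3, 0, 2/5],
b = (6, 26/15, 38/15).
Solving gives a_0 = 2, a_1 = 13/5, a_2 = 3, so
  g(x) = 3*x^2 + 13*x/5 + 2.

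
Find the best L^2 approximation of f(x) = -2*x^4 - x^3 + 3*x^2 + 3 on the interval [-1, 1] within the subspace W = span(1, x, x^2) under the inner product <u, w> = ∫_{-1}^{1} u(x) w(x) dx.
g(x) = 9*x^2/7 - 3*x/5 + 111/35

The best approximation g ∈ W is the orthogonal projection of f onto W. Writing g = a_0 + a_1 x + a_2 x^2, the coefficients solve the normal equations G · a = b where
  G_{ij} = <φ_i, φ_j> and b_i = <f, φ_i>, with φ_0 = 1, φ_1 = x, φ_2 = x^2.
G =
  [2, 0, 2/3]
  [0, 2/3, 0]
  [2/3, 0, 2/5],
b = (36/5, -2/5, 92/35).
Solving gives a_0 = 111/35, a_1 = -3/5, a_2 = 9/7, so
  g(x) = 9*x^2/7 - 3*x/5 + 111/35.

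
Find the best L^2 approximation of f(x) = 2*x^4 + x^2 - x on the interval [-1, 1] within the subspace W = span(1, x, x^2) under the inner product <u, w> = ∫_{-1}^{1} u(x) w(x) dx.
g(x) = 19*x^2/7 - x - 6/35

The best approximation g ∈ W is the orthogonal projection of f onto W. Writing g = a_0 + a_1 x + a_2 x^2, the coefficients solve the normal equations G · a = b where
  G_{ij} = <φ_i, φ_j> and b_i = <f, φ_i>, with φ_0 = 1, φ_1 = x, φ_2 = x^2.
G =
  [2, 0, 2/3]
  [0, 2/3, 0]
  [2/3, 0, 2/5],
b = (22/15, -2/3, 34/35).
Solving gives a_0 = -6/35, a_1 = -1, a_2 = 19/7, so
  g(x) = 19*x^2/7 - x - 6/35.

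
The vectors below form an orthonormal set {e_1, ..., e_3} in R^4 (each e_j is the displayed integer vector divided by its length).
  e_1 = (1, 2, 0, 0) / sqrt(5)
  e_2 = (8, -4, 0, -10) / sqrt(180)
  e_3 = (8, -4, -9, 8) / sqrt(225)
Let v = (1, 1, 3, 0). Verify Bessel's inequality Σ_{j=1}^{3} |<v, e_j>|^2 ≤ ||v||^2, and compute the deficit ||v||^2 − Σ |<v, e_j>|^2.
Σ |<v, e_j>|^2 = 106/25; ||v||^2 = 11; deficit = 169/25

Write each e_j = u_j / sqrt(<u_j, u_j>) where u_j is the displayed integer vector. Then <v, e_j> = <v, u_j> / sqrt(<u_j, u_j>), so |<v, e_j>|^2 = <v, u_j>^2 / <u_j, u_j>.
Coefficients: <v, e_1> = 3/sqrt(5), <v, e_2> = 4/sqrt(180), <v, e_3> = -23/sqrt(225).
Square and sum: Σ |<v, e_j>|^2 = 106/25.
Compute ||v||^2 = v·v = 11.
Deficit = 11 − 106/25 = 169/25 ≥ 0, confirming Bessel's inequality. (The deficit equals ||v − Σ <v,e_j> e_j||^2, the squared distance from v to span{e_j}.)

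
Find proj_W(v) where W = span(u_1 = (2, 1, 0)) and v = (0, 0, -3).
proj_W(v) = (0, 0, 0)

Set up U = [u_1 | ... | u_1] ∈ R^(3×1). The projector onto W = col(U) is P = U (U^T U)^(-1) U^T.
Compute U^T U =
  [5],
and U^T v = (0).
Solve U^T U · c = U^T v for the coefficients: c = (0). The projection is proj_W(v) = U c.
Check: (v - proj_W(v)) · u_1 = 0  (should be 0).
Result: proj_W(v) = (0, 0, 0).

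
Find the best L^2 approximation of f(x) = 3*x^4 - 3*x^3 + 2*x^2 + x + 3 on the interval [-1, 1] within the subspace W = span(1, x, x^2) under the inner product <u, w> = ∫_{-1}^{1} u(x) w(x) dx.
g(x) = 32*x^2/7 - 4*x/5 + 96/35

The best approximation g ∈ W is the orthogonal projection of f onto W. Writing g = a_0 + a_1 x + a_2 x^2, the coefficients solve the normal equations G · a = b where
  G_{ij} = <φ_i, φ_j> and b_i = <f, φ_i>, with φ_0 = 1, φ_1 = x, φ_2 = x^2.
G =
  [2, 0, 2/3]
  [0, 2/3, 0]
  [2/3, 0, 2/5],
b = (128/15, -8/15, 128/35).
Solving gives a_0 = 96/35, a_1 = -4/5, a_2 = 32/7, so
  g(x) = 32*x^2/7 - 4*x/5 + 96/35.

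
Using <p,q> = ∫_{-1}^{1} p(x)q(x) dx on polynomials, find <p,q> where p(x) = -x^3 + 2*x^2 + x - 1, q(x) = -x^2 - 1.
<p,q> = 8/15

Expand the product: p(x)·q(x) = x^5 - 2*x^4 - x^2 - x + 1.
∫_{-1}^{1} of each monomial x^k gives [2/(k+1) if k even, 0 if k odd]. Integrating term-by-term (or equivalently evaluating the antiderivative F(x) = x^6/6 - 2*x^5/5 - x^3/3 - x^2/2 + x at the endpoints):
  F(1) − F(−1) = -1/15 − (-3/5) = 8/15.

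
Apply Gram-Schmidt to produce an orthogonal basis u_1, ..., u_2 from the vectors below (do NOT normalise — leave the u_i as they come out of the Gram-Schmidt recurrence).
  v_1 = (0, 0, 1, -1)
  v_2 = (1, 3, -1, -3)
Orthogonal basis:
  u_1 = (0, 0, 1, -1)
  u_2 = (1, 3, -2, -2)

Apply the Gram-Schmidt recurrence
  u_1 = v_1
  u_i = v_i − Σ_{j<i} ((v_i · u_j) / (u_j · u_j)) · u_j.

Step by step this gives:
  u_1 = (0, 0, 1, -1)
  u_2 = (1, 3, -2, -2)

Orthogonality check:
  u_2 · u_1 = 0 (should be 0)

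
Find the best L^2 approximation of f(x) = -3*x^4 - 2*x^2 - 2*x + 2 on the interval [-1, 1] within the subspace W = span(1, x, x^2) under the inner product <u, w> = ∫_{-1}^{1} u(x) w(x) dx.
g(x) = -32*x^2/7 - 2*x + 79/35

The best approximation g ∈ W is the orthogonal projection of f onto W. Writing g = a_0 + a_1 x + a_2 x^2, the coefficients solve the normal equations G · a = b where
  G_{ij} = <φ_i, φ_j> and b_i = <f, φ_i>, with φ_0 = 1, φ_1 = x, φ_2 = x^2.
G =
  [2, 0, 2/3]
  [0, 2/3, 0]
  [2/3, 0, 2/5],
b = (22/15, -4/3, -34/105).
Solving gives a_0 = 79/35, a_1 = -2, a_2 = -32/7, so
  g(x) = -32*x^2/7 - 2*x + 79/35.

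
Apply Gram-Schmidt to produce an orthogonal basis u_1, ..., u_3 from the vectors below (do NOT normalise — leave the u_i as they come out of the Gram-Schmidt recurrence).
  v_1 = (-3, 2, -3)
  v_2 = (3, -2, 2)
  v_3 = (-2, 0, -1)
Orthogonal basis:
  u_1 = (-3, 2, -3)
  u_2 = (9/22, -3/11, -13/22)
  u_3 = (-8/13, -12/13, 0)

Apply the Gram-Schmidt recurrence
  u_1 = v_1
  u_i = v_i − Σ_{j<i} ((v_i · u_j) / (u_j · u_j)) · u_j.

Step by step this gives:
  u_1 = (-3, 2, -3)
  u_2 = (9/22, -3/11, -13/22)
  u_3 = (-8/13, -12/13, 0)

Orthogonality check:
  u_2 · u_1 = 0 (should be 0)
  u_3 · u_1 = 0 (should be 0)
  u_3 · u_2 = 0 (should be 0)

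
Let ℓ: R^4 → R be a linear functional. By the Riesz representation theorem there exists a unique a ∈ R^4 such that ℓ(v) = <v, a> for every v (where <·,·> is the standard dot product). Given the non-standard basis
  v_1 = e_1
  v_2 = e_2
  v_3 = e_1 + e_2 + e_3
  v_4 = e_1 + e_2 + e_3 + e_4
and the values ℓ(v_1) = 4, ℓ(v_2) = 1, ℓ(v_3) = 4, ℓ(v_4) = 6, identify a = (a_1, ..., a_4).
a = (4, 1, -1, 2)

Write a = (a_1, ..., a_4) in the standard basis. For each basis vector v_i, ℓ(v_i) = <v_i, a> is a linear equation in the a_j's. Collect the n equations into a matrix system V a = ℓ, where row i of V is v_i (expressed in the standard basis). Since V is invertible (lower-triangular with 1s on the diagonal, up to permutation), solve by back-substitution:
  V =
[[1, 0, 0, 0],
 [0, 1, 0, 0],
 [1, 1, 1, 0],
 [1, 1, 1, 1]]
  V a = (4, 1, 4, 6)
Solving gives a = (4, 1, -1, 2).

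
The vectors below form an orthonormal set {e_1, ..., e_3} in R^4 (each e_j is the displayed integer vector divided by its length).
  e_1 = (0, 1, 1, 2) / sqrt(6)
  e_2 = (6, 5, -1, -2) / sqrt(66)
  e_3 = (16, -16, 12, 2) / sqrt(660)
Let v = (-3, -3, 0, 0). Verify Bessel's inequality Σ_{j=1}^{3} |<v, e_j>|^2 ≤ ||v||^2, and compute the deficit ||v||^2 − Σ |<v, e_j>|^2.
Σ |<v, e_j>|^2 = 18; ||v||^2 = 18; deficit = 0

Write each e_j = u_j / sqrt(<u_j, u_j>) where u_j is the displayed integer vector. Then <v, e_j> = <v, u_j> / sqrt(<u_j, u_j>), so |<v, e_j>|^2 = <v, u_j>^2 / <u_j, u_j>.
Coefficients: <v, e_1> = -3/sqrt(6), <v, e_2> = -33/sqrt(66), <v, e_3> = 0/sqrt(660).
Square and sum: Σ |<v, e_j>|^2 = 18.
Compute ||v||^2 = v·v = 18.
Deficit = 18 − 18 = 0 ≥ 0, confirming Bessel's inequality. (The deficit equals ||v − Σ <v,e_j> e_j||^2, the squared distance from v to span{e_j}.)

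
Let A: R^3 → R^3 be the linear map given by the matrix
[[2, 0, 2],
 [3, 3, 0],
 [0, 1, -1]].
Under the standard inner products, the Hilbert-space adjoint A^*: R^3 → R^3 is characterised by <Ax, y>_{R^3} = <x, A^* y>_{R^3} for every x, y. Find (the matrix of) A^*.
A^* = A^T =
[[2, 3, 0],
 [0, 3, 1],
 [2, 0, -1]]

For real matrices with standard dot products, the defining identity <Ax, y> = <x, A^* y> gives (Ax)^T y = x^T (A^*) y, i.e. x^T A^T y = x^T (A^*) y. Since this holds for all x, y, we must have A^* = A^T. Therefore
A^* =
[[2, 3, 0],
 [0, 3, 1],
 [2, 0, -1]].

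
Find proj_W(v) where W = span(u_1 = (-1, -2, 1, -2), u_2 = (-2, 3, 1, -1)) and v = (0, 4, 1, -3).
proj_W(v) = (-319/149, 475/149, 160/149, -161/149)

Set up U = [u_1 | ... | u_2] ∈ R^(4×2). The projector onto W = col(U) is P = U (U^T U)^(-1) U^T.
Compute U^T U =
  [10, -1]
  [-1, 15],
and U^T v = (-1, 16).
Solve U^T U · c = U^T v for the coefficients: c = (1/149, 159/149). The projection is proj_W(v) = U c.
Check: (v - proj_W(v)) · u_1 = 0  (should be 0).
Check: (v - proj_W(v)) · u_2 = 0  (should be 0).
Result: proj_W(v) = (-319/149, 475/149, 160/149, -161/149).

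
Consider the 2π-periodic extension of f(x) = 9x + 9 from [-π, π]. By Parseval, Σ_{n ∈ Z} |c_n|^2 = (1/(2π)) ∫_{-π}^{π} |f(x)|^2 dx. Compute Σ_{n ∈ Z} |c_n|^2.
Σ |c_n|^2 = 27π^2 + 81

Expand and integrate term by term over [-π, π]:
  ∫ (9x)^2 dx = 81·(2π^3/3); ∫ 2·9·(9)·x dx = 0 (odd integrand); ∫ 9^2 dx = 81·2π.
So (1/(2π)) ∫_{-π}^{π} (9x + 9)^2 dx = 81π^2/3 + 81 = 27π^2 + 81.
Parseval ⇒ Σ |c_n|^2 = 27π^2 + 81.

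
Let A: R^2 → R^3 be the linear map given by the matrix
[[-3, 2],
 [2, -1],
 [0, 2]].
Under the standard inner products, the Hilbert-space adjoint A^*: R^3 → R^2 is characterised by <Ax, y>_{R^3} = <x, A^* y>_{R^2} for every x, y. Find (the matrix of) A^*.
A^* = A^T =
[[-3, 2, 0],
 [2, -1, 2]]

For real matrices with standard dot products, the defining identity <Ax, y> = <x, A^* y> gives (Ax)^T y = x^T (A^*) y, i.e. x^T A^T y = x^T (A^*) y. Since this holds for all x, y, we must have A^* = A^T. Therefore
A^* =
[[-3, 2, 0],
 [2, -1, 2]].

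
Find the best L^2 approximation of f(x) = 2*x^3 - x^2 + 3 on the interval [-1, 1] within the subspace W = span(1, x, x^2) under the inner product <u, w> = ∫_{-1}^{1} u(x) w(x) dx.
g(x) = -x^2 + 6*x/5 + 3

The best approximation g ∈ W is the orthogonal projection of f onto W. Writing g = a_0 + a_1 x + a_2 x^2, the coefficients solve the normal equations G · a = b where
  G_{ij} = <φ_i, φ_j> and b_i = <f, φ_i>, with φ_0 = 1, φ_1 = x, φ_2 = x^2.
G =
  [2, 0, 2/3]
  [0, 2/3, 0]
  [2/3, 0, 2/5],
b = (16/3, 4/5, 8/5).
Solving gives a_0 = 3, a_1 = 6/5, a_2 = -1, so
  g(x) = -x^2 + 6*x/5 + 3.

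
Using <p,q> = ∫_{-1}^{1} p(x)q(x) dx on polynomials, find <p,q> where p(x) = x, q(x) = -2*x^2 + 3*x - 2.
<p,q> = 2

Expand the product: p(x)·q(x) = -2*x^3 + 3*x^2 - 2*x.
∫_{-1}^{1} of each monomial x^k gives [2/(k+1) if k even, 0 if k odd]. Integrating term-by-term (or equivalently evaluating the antiderivative F(x) = -x^4/2 + x^3 - x^2 at the endpoints):
  F(1) − F(−1) = -1/2 − (-5/2) = 2.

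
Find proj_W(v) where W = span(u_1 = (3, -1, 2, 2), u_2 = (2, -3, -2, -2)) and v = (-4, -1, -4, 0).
proj_W(v) = (-1060/377, 183/377, -950/377, -950/377)

Set up U = [u_1 | ... | u_2] ∈ R^(4×2). The projector onto W = col(U) is P = U (U^T U)^(-1) U^T.
Compute U^T U =
  [18, 1]
  [1, 21],
and U^T v = (-19, 3).
Solve U^T U · c = U^T v for the coefficients: c = (-402/377, 73/377). The projection is proj_W(v) = U c.
Check: (v - proj_W(v)) · u_1 = 0  (should be 0).
Check: (v - proj_W(v)) · u_2 = 0  (should be 0).
Result: proj_W(v) = (-1060/377, 183/377, -950/377, -950/377).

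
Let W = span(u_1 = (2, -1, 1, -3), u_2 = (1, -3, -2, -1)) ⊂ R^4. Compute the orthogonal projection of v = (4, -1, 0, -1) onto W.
proj_W(v) = (104/63, -92/63, 4/21, -148/63)

Set up U = [u_1 | ... | u_2] ∈ R^(4×2). The projector onto W = col(U) is P = U (U^T U)^(-1) U^T.
Compute U^T U =
  [15, 6]
  [6, 15],
and U^T v = (12, 8).
Solve U^T U · c = U^T v for the coefficients: c = (44/63, 16/63). The projection is proj_W(v) = U c.
Check: (v - proj_W(v)) · u_1 = 0  (should be 0).
Check: (v - proj_W(v)) · u_2 = 0  (should be 0).
Result: proj_W(v) = (104/63, -92/63, 4/21, -148/63).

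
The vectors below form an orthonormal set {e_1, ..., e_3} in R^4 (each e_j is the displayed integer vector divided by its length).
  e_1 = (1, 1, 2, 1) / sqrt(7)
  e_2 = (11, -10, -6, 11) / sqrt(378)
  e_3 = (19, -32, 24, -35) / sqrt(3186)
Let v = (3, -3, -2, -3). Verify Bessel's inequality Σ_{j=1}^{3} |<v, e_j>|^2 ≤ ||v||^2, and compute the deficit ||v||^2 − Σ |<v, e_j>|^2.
Σ |<v, e_j>|^2 = 1505/59; ||v||^2 = 31; deficit = 324/59

Write each e_j = u_j / sqrt(<u_j, u_j>) where u_j is the displayed integer vector. Then <v, e_j> = <v, u_j> / sqrt(<u_j, u_j>), so |<v, e_j>|^2 = <v, u_j>^2 / <u_j, u_j>.
Coefficients: <v, e_1> = -7/sqrt(7), <v, e_2> = 42/sqrt(378), <v, e_3> = 210/sqrt(3186).
Square and sum: Σ |<v, e_j>|^2 = 1505/59.
Compute ||v||^2 = v·v = 31.
Deficit = 31 − 1505/59 = 324/59 ≥ 0, confirming Bessel's inequality. (The deficit equals ||v − Σ <v,e_j> e_j||^2, the squared distance from v to span{e_j}.)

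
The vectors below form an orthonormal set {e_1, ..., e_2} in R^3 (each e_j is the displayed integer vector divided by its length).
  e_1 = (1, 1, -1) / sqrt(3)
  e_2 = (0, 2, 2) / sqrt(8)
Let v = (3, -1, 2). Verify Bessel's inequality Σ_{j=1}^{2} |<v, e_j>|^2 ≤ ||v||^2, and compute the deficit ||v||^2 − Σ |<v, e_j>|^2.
Σ |<v, e_j>|^2 = 1/2; ||v||^2 = 14; deficit = 27/2

Write each e_j = u_j / sqrt(<u_j, u_j>) where u_j is the displayed integer vector. Then <v, e_j> = <v, u_j> / sqrt(<u_j, u_j>), so |<v, e_j>|^2 = <v, u_j>^2 / <u_j, u_j>.
Coefficients: <v, e_1> = 0/sqrt(3), <v, e_2> = 2/sqrt(8).
Square and sum: Σ |<v, e_j>|^2 = 1/2.
Compute ||v||^2 = v·v = 14.
Deficit = 14 − 1/2 = 27/2 ≥ 0, confirming Bessel's inequality. (The deficit equals ||v − Σ <v,e_j> e_j||^2, the squared distance from v to span{e_j}.)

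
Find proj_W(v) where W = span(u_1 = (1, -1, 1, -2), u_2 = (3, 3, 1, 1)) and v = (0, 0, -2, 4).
proj_W(v) = (-186/139, 210/139, -194/139, 400/139)

Set up U = [u_1 | ... | u_2] ∈ R^(4×2). The projector onto W = col(U) is P = U (U^T U)^(-1) U^T.
Compute U^T U =
  [7, -1]
  [-1, 20],
and U^T v = (-10, 2).
Solve U^T U · c = U^T v for the coefficients: c = (-198/139, 4/139). The projection is proj_W(v) = U c.
Check: (v - proj_W(v)) · u_1 = 0  (should be 0).
Check: (v - proj_W(v)) · u_2 = 0  (should be 0).
Result: proj_W(v) = (-186/139, 210/139, -194/139, 400/139).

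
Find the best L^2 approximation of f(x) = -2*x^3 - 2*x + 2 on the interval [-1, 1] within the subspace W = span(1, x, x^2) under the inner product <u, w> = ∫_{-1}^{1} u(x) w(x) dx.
g(x) = 2 - 16*x/5

The best approximation g ∈ W is the orthogonal projection of f onto W. Writing g = a_0 + a_1 x + a_2 x^2, the coefficients solve the normal equations G · a = b where
  G_{ij} = <φ_i, φ_j> and b_i = <f, φ_i>, with φ_0 = 1, φ_1 = x, φ_2 = x^2.
G =
  [2, 0, 2/3]
  [0, 2/3, 0]
  [2/3, 0, 2/5],
b = (4, -32/15, 4/3).
Solving gives a_0 = 2, a_1 = -16/5, a_2 = 0, so
  g(x) = 2 - 16*x/5.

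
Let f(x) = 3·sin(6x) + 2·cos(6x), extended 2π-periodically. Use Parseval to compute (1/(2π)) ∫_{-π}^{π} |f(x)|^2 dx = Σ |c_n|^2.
Σ |c_n|^2 = 13/2

Expand |f|^2 and use orthogonality of {sin(nx), cos(mx)} on [-π, π]:
  ∫_{-π}^{π} sin(nx)^2 dx = π, ∫ cos(mx)^2 dx = π, and cross terms integrate to 0.
So ∫_{-π}^{π} f(x)^2 dx = 3^2 · π + 2^2 · π = (9 + 4)π.
Divide by 2π: (9 + 4)/2 = 13/2.
By Parseval, this equals Σ |c_n|^2.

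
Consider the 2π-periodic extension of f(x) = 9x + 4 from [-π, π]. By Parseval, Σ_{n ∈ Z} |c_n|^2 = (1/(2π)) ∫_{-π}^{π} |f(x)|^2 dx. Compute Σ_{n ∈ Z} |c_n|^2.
Σ |c_n|^2 = 27π^2 + 16

Expand and integrate term by term over [-π, π]:
  ∫ (9x)^2 dx = 81·(2π^3/3); ∫ 2·9·(4)·x dx = 0 (odd integrand); ∫ 4^2 dx = 16·2π.
So (1/(2π)) ∫_{-π}^{π} (9x + 4)^2 dx = 81π^2/3 + 16 = 27π^2 + 16.
Parseval ⇒ Σ |c_n|^2 = 27π^2 + 16.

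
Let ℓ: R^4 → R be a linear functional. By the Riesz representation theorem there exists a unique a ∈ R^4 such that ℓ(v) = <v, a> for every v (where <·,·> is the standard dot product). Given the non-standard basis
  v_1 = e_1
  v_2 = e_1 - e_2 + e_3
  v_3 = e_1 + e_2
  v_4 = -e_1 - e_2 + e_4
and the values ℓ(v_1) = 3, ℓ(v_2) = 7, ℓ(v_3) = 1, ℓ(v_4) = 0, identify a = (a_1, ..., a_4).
a = (3, -2, 2, 1)

Write a = (a_1, ..., a_4) in the standard basis. For each basis vector v_i, ℓ(v_i) = <v_i, a> is a linear equation in the a_j's. Collect the n equations into a matrix system V a = ℓ, where row i of V is v_i (expressed in the standard basis). Since V is invertible (lower-triangular with 1s on the diagonal, up to permutation), solve by back-substitution:
  V =
[[1, 0, 0, 0],
 [1, -1, 1, 0],
 [1, 1, 0, 0],
 [-1, -1, 0, 1]]
  V a = (3, 7, 1, 0)
Solving gives a = (3, -2, 2, 1).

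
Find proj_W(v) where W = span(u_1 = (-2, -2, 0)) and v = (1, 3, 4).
proj_W(v) = (2, 2, 0)

Set up U = [u_1 | ... | u_1] ∈ R^(3×1). The projector onto W = col(U) is P = U (U^T U)^(-1) U^T.
Compute U^T U =
  [8],
and U^T v = (-8).
Solve U^T U · c = U^T v for the coefficients: c = (-1). The projection is proj_W(v) = U c.
Check: (v - proj_W(v)) · u_1 = 0  (should be 0).
Result: proj_W(v) = (2, 2, 0).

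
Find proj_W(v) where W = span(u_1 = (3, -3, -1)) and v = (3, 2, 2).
proj_W(v) = (3/19, -3/19, -1/19)

Set up U = [u_1 | ... | u_1] ∈ R^(3×1). The projector onto W = col(U) is P = U (U^T U)^(-1) U^T.
Compute U^T U =
  [19],
and U^T v = (1).
Solve U^T U · c = U^T v for the coefficients: c = (1/19). The projection is proj_W(v) = U c.
Check: (v - proj_W(v)) · u_1 = 0  (should be 0).
Result: proj_W(v) = (3/19, -3/19, -1/19).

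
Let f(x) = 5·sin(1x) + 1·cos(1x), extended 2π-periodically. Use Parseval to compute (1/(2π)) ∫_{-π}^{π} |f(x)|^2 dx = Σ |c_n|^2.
Σ |c_n|^2 = 13

Expand |f|^2 and use orthogonality of {sin(nx), cos(mx)} on [-π, π]:
  ∫_{-π}^{π} sin(nx)^2 dx = π, ∫ cos(mx)^2 dx = π, and cross terms integrate to 0.
So ∫_{-π}^{π} f(x)^2 dx = 5^2 · π + 1^2 · π = (25 + 1)π.
Divide by 2π: (25 + 1)/2 = 13.
By Parseval, this equals Σ |c_n|^2.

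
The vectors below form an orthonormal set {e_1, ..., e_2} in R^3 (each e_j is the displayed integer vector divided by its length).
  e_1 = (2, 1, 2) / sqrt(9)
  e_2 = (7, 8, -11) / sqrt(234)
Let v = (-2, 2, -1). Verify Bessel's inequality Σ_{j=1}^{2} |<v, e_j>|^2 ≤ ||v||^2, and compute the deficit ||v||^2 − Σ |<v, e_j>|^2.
Σ |<v, e_j>|^2 = 5/2; ||v||^2 = 9; deficit = 13/2

Write each e_j = u_j / sqrt(<u_j, u_j>) where u_j is the displayed integer vector. Then <v, e_j> = <v, u_j> / sqrt(<u_j, u_j>), so |<v, e_j>|^2 = <v, u_j>^2 / <u_j, u_j>.
Coefficients: <v, e_1> = -4/sqrt(9), <v, e_2> = 13/sqrt(234).
Square and sum: Σ |<v, e_j>|^2 = 5/2.
Compute ||v||^2 = v·v = 9.
Deficit = 9 − 5/2 = 13/2 ≥ 0, confirming Bessel's inequality. (The deficit equals ||v − Σ <v,e_j> e_j||^2, the squared distance from v to span{e_j}.)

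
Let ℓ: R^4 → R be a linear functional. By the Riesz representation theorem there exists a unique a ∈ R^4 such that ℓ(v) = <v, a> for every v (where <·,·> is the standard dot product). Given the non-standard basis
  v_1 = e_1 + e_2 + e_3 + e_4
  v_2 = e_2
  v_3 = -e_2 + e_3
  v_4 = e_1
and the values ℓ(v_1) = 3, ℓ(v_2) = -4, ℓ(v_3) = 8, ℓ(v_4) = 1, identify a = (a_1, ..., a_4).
a = (1, -4, 4, 2)

Write a = (a_1, ..., a_4) in the standard basis. For each basis vector v_i, ℓ(v_i) = <v_i, a> is a linear equation in the a_j's. Collect the n equations into a matrix system V a = ℓ, where row i of V is v_i (expressed in the standard basis). Since V is invertible (lower-triangular with 1s on the diagonal, up to permutation), solve by back-substitution:
  V =
[[1, 1, 1, 1],
 [0, 1, 0, 0],
 [0, -1, 1, 0],
 [1, 0, 0, 0]]
  V a = (3, -4, 8, 1)
Solving gives a = (1, -4, 4, 2).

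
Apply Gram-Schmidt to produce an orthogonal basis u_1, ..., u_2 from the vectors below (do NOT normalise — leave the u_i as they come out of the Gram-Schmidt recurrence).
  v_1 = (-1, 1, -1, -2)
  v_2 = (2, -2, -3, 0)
Orthogonal basis:
  u_1 = (-1, 1, -1, -2)
  u_2 = (13/7, -13/7, -22/7, -2/7)

Apply the Gram-Schmidt recurrence
  u_1 = v_1
  u_i = v_i − Σ_{j<i} ((v_i · u_j) / (u_j · u_j)) · u_j.

Step by step this gives:
  u_1 = (-1, 1, -1, -2)
  u_2 = (13/7, -13/7, -22/7, -2/7)

Orthogonality check:
  u_2 · u_1 = 0 (should be 0)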